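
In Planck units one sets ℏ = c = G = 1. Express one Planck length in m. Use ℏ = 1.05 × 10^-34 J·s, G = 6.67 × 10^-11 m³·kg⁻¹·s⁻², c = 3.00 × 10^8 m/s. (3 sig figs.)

ℓ_P = √(ℏG/c³)
  = √(2.59 × 10^-70)
  = 1.61 × 10^-35 m

1.61 × 10^-35 m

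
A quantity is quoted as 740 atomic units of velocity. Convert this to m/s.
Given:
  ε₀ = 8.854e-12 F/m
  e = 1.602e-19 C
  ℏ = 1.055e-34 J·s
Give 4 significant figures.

1.618e9 m/s

One atomic unit of velocity: v_au = e²/(4πε₀ℏ) = 2.186e6 m/s.
740 × 2.186e6 m/s = 1.618e9 m/s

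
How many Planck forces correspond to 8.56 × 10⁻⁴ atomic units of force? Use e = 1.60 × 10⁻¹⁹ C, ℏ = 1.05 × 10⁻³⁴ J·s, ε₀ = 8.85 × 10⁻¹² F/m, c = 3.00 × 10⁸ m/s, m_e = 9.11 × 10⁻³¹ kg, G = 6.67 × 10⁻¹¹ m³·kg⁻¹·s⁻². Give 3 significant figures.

atomic unit of force: F_au = E_h/a₀ = m_e²e⁶/((4πε₀)³ℏ⁴) = 8.33 × 10⁻⁸ N
Planck force: F_P = c⁴/G = 1.21 × 10⁴⁴ N
8.56 × 10⁻⁴ × 8.33 × 10⁻⁸ / 1.21 × 10⁴⁴ = 5.87 × 10⁻⁵⁵

5.87 × 10⁻⁵⁵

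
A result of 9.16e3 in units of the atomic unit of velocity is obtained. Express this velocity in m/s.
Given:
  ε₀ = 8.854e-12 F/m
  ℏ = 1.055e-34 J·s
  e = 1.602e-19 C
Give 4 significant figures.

One atomic unit of velocity: v_au = e²/(4πε₀ℏ) = 2.186e6 m/s.
9.16e3 × 2.186e6 m/s = 2.003e10 m/s

2.003e10 m/s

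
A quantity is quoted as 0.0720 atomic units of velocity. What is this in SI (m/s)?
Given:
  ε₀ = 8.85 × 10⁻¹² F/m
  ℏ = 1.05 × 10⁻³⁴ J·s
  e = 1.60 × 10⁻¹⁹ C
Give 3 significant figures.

1.58 × 10⁵ m/s

One atomic unit of velocity: v_au = e²/(4πε₀ℏ) = 2.19 × 10⁶ m/s.
0.0720 × 2.19 × 10⁶ m/s = 1.58 × 10⁵ m/s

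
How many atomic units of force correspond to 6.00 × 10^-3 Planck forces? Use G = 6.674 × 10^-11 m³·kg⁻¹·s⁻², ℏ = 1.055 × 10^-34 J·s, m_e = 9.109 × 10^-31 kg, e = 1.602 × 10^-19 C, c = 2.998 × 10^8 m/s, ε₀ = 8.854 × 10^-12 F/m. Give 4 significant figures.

8.836 × 10^48

Planck force: F_P = c⁴/G = 1.210 × 10^44 N
atomic unit of force: F_au = E_h/a₀ = m_e²e⁶/((4πε₀)³ℏ⁴) = 8.220 × 10^-8 N
6.00 × 10^-3 × 1.210 × 10^44 / 8.220 × 10^-8 = 8.836 × 10^48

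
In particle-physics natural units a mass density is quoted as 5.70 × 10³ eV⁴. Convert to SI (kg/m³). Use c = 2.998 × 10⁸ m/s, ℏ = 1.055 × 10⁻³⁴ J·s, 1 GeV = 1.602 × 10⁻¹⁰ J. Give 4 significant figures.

1.320 × 10⁻¹² kg/m³

Mass density is [E]/(c²[L]³) = [E]⁴/(ℏ³c⁵).
1 GeV⁴ → 1/(ℏ³c⁵) × (1 GeV in J)⁴ = 2.316 × 10²⁰ kg/m³.
Convert the energy scale: 5.70 × 10³ eV⁴ = 5.70 × 10⁻³³ GeV⁴.
Result: 5.70 × 10⁻³³ × 2.316 × 10²⁰ = 1.320 × 10⁻¹² kg/m³.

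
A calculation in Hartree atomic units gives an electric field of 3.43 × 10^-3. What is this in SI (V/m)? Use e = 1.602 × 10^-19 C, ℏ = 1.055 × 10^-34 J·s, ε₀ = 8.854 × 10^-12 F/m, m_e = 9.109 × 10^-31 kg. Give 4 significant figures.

1.760 × 10^9 V/m

One atomic unit of electric field: E_au = E_h/(e a₀) = m_e²e⁵/((4πε₀)³ℏ⁴) = 5.131 × 10^11 V/m.
3.43 × 10^-3 × 5.131 × 10^11 V/m = 1.760 × 10^9 V/m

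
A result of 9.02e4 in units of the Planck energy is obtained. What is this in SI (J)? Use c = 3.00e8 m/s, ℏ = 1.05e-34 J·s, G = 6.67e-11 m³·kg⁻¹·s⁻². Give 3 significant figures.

One Planck energy: E_P = √(ℏc⁵/G) = 1.96e9 J.
9.02e4 × 1.96e9 J = 1.76e14 J

1.76e14 J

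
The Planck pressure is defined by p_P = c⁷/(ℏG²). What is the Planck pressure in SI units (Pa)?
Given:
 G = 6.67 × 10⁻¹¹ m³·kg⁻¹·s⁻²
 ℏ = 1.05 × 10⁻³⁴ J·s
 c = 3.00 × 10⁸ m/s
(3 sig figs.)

4.68 × 10¹¹³ Pa

p_P = c⁷/(ℏG²)
  = 2.19 × 10⁵⁹ / 4.67 × 10⁻⁵⁵
  = 4.68 × 10¹¹³ Pa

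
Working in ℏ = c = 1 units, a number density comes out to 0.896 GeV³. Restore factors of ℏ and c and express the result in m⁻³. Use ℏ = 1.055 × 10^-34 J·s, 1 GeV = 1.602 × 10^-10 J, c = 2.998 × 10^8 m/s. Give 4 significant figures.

Number density is [L]⁻³ = [E]³/(ℏc)³.
1 GeV³ → 1/(ℏc)³ × (1 GeV in J)³ = 1.299 × 10^47 m⁻³.
Result: 0.896 × 1.299 × 10^47 = 1.164 × 10^47 m⁻³.

1.164 × 10^47 m⁻³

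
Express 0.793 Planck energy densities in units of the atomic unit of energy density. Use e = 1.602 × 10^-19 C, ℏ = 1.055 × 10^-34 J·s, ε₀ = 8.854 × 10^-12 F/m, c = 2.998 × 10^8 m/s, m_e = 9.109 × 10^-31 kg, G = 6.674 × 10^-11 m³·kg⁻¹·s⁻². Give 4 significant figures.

1.254 × 10^100

Planck energy density: u_P = c⁷/(ℏG²) = 4.632 × 10^113 J/m³
atomic unit of energy density: u_au = E_h/a₀³ = m_e⁴e¹⁰/((4πε₀)⁵ℏ⁸) = 2.929 × 10^13 J/m³
0.793 × 4.632 × 10^113 / 2.929 × 10^13 = 1.254 × 10^100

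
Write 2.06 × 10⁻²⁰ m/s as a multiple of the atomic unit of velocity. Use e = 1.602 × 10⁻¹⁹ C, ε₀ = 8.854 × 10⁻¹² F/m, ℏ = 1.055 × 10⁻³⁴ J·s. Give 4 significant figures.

9.422 × 10⁻²⁷

atomic unit of velocity: v_au = e²/(4πε₀ℏ) = 2.186 × 10⁶ m/s.
2.06 × 10⁻²⁰ / 2.186 × 10⁶ = 9.422 × 10⁻²⁷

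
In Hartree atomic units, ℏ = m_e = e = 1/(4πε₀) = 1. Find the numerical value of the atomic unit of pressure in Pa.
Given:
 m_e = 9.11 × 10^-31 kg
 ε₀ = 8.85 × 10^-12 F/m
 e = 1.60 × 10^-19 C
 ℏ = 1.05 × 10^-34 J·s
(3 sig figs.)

The unique combination of the constants set to 1 with dimensions of pressure is P_au = E_h/a₀³ = m_e⁴e¹⁰/((4πε₀)⁵ℏ⁸).
E_h = 4.38 × 10^-18 J
a₀ = 5.26 × 10^-11 m
E_h/a₀³ = 3.01 × 10^13 Pa

3.01 × 10^13 Pa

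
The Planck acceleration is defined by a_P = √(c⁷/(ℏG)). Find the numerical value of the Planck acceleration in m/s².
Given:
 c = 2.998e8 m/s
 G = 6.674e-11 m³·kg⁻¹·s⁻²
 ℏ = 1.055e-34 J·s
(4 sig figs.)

5.560e51 m/s²

a_P = √(c⁷/(ℏG))
  = √(3.092e103)
  = 5.560e51 m/s²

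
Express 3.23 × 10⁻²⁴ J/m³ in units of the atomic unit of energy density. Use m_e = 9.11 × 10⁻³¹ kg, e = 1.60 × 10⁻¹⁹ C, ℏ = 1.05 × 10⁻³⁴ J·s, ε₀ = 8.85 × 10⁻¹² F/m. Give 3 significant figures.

1.07 × 10⁻³⁷

atomic unit of energy density: u_au = E_h/a₀³ = m_e⁴e¹⁰/((4πε₀)⁵ℏ⁸) = 3.01 × 10¹³ J/m³.
3.23 × 10⁻²⁴ / 3.01 × 10¹³ = 1.07 × 10⁻³⁷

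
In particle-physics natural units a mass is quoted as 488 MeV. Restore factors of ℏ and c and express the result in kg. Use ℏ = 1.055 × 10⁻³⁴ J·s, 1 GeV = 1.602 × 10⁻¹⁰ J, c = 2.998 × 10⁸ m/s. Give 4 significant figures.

8.698 × 10⁻²⁸ kg

Mass is [E]/c²; divide by c².
1 GeV → 1/c² × (1 GeV in J) = 1.782 × 10⁻²⁷ kg.
Convert the energy scale: 488 MeV = 0.488 GeV.
Result: 0.488 × 1.782 × 10⁻²⁷ = 8.698 × 10⁻²⁸ kg.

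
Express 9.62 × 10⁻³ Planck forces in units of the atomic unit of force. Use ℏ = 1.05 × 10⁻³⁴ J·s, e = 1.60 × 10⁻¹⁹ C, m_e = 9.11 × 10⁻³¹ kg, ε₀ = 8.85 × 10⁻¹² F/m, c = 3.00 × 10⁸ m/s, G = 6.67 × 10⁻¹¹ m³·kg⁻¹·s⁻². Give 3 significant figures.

1.40 × 10⁴⁹

Planck force: F_P = c⁴/G = 1.21 × 10⁴⁴ N
atomic unit of force: F_au = E_h/a₀ = m_e²e⁶/((4πε₀)³ℏ⁴) = 8.33 × 10⁻⁸ N
9.62 × 10⁻³ × 1.21 × 10⁴⁴ / 8.33 × 10⁻⁸ = 1.40 × 10⁴⁹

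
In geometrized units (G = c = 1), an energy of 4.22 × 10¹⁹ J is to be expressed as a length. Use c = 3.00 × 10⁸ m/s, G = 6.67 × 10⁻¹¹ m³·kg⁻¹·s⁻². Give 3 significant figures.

3.47 × 10⁻²⁵ m

Energy → length via G/c⁴.
4.22 × 10¹⁹ J × (G/c⁴) = 3.47 × 10⁻²⁵ m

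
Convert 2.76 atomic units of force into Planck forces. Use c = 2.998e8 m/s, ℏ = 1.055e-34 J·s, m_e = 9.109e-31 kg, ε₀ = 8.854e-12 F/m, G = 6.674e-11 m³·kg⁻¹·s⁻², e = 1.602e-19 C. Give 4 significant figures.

atomic unit of force: F_au = E_h/a₀ = m_e²e⁶/((4πε₀)³ℏ⁴) = 8.220e-8 N
Planck force: F_P = c⁴/G = 1.210e44 N
2.76 × 8.220e-8 / 1.210e44 = 1.874e-51

1.874e-51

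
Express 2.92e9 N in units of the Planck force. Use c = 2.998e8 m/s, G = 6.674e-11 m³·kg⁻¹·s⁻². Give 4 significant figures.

Planck force: F_P = c⁴/G = 1.210e44 N.
2.92e9 / 1.210e44 = 2.412e-35

2.412e-35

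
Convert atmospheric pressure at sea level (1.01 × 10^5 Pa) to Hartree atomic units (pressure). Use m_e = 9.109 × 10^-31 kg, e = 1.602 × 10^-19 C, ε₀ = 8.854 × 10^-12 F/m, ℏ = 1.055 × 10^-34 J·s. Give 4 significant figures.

atomic unit of pressure: P_au = E_h/a₀³ = m_e⁴e¹⁰/((4πε₀)⁵ℏ⁸) = 2.929 × 10^13 Pa.
1.01 × 10^5 / 2.929 × 10^13 = 3.448 × 10^-9

3.448 × 10^-9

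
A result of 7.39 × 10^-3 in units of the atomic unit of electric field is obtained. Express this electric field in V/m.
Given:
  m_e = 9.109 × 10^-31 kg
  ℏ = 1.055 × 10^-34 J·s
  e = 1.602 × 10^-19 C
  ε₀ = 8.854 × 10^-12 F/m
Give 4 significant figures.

3.792 × 10^9 V/m

One atomic unit of electric field: E_au = E_h/(e a₀) = m_e²e⁵/((4πε₀)³ℏ⁴) = 5.131 × 10^11 V/m.
7.39 × 10^-3 × 5.131 × 10^11 V/m = 3.792 × 10^9 V/m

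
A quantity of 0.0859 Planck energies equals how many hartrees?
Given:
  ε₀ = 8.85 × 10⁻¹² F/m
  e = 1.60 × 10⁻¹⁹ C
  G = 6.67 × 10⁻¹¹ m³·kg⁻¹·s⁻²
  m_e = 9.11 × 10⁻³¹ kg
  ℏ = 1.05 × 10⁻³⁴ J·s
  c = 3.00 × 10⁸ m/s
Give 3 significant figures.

3.84 × 10²⁵

Planck energy: E_P = √(ℏc⁵/G) = 1.96 × 10⁹ J
hartree: E_h = m_e e⁴/(4πε₀ℏ)² = 4.38 × 10⁻¹⁸ J
0.0859 × 1.96 × 10⁹ / 4.38 × 10⁻¹⁸ = 3.84 × 10²⁵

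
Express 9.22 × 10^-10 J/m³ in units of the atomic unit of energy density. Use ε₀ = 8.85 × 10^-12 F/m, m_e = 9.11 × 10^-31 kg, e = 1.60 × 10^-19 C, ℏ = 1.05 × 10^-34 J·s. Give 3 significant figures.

3.06 × 10^-23

atomic unit of energy density: u_au = E_h/a₀³ = m_e⁴e¹⁰/((4πε₀)⁵ℏ⁸) = 3.01 × 10^13 J/m³.
9.22 × 10^-10 / 3.01 × 10^13 = 3.06 × 10^-23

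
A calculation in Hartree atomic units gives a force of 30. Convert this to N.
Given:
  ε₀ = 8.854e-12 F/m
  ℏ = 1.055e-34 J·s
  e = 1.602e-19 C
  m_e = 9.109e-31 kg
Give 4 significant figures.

2.466e-6 N

One atomic unit of force: F_au = E_h/a₀ = m_e²e⁶/((4πε₀)³ℏ⁴) = 8.220e-8 N.
30 × 8.220e-8 N = 2.466e-6 N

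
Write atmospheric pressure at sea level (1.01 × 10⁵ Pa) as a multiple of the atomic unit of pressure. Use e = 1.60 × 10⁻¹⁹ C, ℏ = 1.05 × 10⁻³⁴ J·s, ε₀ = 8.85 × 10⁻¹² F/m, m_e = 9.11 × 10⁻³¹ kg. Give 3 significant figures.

3.35 × 10⁻⁹

atomic unit of pressure: P_au = E_h/a₀³ = m_e⁴e¹⁰/((4πε₀)⁵ℏ⁸) = 3.01 × 10¹³ Pa.
1.01 × 10⁵ / 3.01 × 10¹³ = 3.35 × 10⁻⁹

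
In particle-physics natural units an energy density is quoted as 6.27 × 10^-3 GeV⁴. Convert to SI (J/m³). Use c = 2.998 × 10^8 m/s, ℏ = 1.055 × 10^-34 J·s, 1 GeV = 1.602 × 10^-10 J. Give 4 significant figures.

1.305 × 10^35 J/m³

[E]/[L]³ = [E]⁴/(ℏc)³; restore (ℏc)⁻³.
1 GeV⁴ → 1/(ℏc)³ × (1 GeV in J)⁴ = 2.082 × 10^37 J/m³.
Result: 6.27 × 10^-3 × 2.082 × 10^37 = 1.305 × 10^35 J/m³.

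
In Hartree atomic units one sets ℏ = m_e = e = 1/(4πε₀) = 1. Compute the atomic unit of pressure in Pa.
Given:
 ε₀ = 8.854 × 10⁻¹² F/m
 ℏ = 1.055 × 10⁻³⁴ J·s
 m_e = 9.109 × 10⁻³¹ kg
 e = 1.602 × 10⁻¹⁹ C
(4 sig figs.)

2.929 × 10¹³ Pa

P_au = E_h/a₀³ = m_e⁴e¹⁰/((4πε₀)⁵ℏ⁸)
E_h = 4.354 × 10⁻¹⁸ J
a₀ = 5.297 × 10⁻¹¹ m
E_h/a₀³ = 2.929 × 10¹³ Pa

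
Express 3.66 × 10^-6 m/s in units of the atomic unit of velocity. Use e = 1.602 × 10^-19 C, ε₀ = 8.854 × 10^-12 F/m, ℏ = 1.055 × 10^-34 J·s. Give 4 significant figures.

1.674 × 10^-12

atomic unit of velocity: v_au = e²/(4πε₀ℏ) = 2.186 × 10^6 m/s.
3.66 × 10^-6 / 2.186 × 10^6 = 1.674 × 10^-12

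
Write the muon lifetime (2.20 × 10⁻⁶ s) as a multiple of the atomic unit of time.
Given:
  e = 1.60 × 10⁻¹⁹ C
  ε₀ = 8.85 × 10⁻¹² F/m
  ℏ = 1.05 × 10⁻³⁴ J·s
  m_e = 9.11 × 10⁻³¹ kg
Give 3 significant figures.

9.17 × 10¹⁰

atomic unit of time: τ_au = (4πε₀)²ℏ³/(m_e e⁴) = 2.40 × 10⁻¹⁷ s.
2.20 × 10⁻⁶ / 2.40 × 10⁻¹⁷ = 9.17 × 10¹⁰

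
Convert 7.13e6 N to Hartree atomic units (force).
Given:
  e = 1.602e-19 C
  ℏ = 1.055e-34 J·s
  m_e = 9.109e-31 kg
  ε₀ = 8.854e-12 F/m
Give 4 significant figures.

8.674e13

atomic unit of force: F_au = E_h/a₀ = m_e²e⁶/((4πε₀)³ℏ⁴) = 8.220e-8 N.
7.13e6 / 8.220e-8 = 8.674e13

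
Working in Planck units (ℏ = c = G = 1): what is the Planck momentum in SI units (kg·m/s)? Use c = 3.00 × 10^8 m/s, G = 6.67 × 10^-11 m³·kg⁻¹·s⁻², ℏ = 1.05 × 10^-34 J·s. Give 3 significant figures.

6.52 kg·m/s

From ℏ = c = G = 1 the momentum scale is p_P = √(ℏc³/G).
  = √(42.5)
  = 6.52 kg·m/s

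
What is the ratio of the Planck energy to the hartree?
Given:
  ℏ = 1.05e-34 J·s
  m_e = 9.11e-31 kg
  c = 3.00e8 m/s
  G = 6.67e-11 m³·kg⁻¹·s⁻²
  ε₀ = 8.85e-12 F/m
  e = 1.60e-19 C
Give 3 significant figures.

Planck energy: E_P = √(ℏc⁵/G) = 1.96e9 J
hartree: E_h = m_e e⁴/(4πε₀ℏ)² = 4.38e-18 J
ratio = 1.96e9 / 4.38e-18 = 4.47e26

4.47e26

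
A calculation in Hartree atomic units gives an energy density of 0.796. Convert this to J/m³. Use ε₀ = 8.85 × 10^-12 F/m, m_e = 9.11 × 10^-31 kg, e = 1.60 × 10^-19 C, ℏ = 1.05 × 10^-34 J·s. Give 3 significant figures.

One atomic unit of energy density: u_au = E_h/a₀³ = m_e⁴e¹⁰/((4πε₀)⁵ℏ⁸) = 3.01 × 10^13 J/m³.
0.796 × 3.01 × 10^13 J/m³ = 2.40 × 10^13 J/m³

2.40 × 10^13 J/m³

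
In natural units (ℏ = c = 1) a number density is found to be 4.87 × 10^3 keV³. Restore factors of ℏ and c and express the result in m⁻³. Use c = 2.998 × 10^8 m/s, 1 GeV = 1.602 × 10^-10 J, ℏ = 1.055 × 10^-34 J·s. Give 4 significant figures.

Number density is [L]⁻³ = [E]³/(ℏc)³.
1 GeV³ → 1/(ℏc)³ × (1 GeV in J)³ = 1.299 × 10^47 m⁻³.
Convert the energy scale: 4.87 × 10^3 keV³ = 4.87 × 10^-15 GeV³.
Result: 4.87 × 10^-15 × 1.299 × 10^47 = 6.328 × 10^32 m⁻³.

6.328 × 10^32 m⁻³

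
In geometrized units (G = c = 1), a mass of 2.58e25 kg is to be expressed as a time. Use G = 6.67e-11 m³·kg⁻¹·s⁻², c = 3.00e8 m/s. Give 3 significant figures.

Mass → time via G/c³.
2.58e25 kg × (G/c³) = 6.37e-11 s

6.37e-11 s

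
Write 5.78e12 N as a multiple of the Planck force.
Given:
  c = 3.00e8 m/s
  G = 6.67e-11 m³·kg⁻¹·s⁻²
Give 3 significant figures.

4.76e-32

Planck force: F_P = c⁴/G = 1.21e44 N.
5.78e12 / 1.21e44 = 4.76e-32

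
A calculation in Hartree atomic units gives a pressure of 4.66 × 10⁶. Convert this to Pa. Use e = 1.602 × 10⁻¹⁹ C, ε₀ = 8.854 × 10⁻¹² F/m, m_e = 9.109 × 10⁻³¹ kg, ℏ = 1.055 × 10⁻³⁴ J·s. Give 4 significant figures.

1.365 × 10²⁰ Pa

One atomic unit of pressure: P_au = E_h/a₀³ = m_e⁴e¹⁰/((4πε₀)⁵ℏ⁸) = 2.929 × 10¹³ Pa.
4.66 × 10⁶ × 2.929 × 10¹³ Pa = 1.365 × 10²⁰ Pa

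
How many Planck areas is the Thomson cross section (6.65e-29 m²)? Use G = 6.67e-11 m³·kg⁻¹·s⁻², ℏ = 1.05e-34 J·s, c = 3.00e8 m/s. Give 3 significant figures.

Planck area: A_P = ℏG/c³ = 2.59e-70 m².
6.65e-29 / 2.59e-70 = 2.56e41

2.56e41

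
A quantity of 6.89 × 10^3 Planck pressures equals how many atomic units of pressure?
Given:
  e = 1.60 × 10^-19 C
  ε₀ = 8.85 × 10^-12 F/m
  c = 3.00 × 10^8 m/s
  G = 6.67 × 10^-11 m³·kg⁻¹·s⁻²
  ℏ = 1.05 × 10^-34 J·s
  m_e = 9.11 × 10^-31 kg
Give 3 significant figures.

1.07 × 10^104

Planck pressure: p_P = c⁷/(ℏG²) = 4.68 × 10^113 Pa
atomic unit of pressure: P_au = E_h/a₀³ = m_e⁴e¹⁰/((4πε₀)⁵ℏ⁸) = 3.01 × 10^13 Pa
6.89 × 10^3 × 4.68 × 10^113 / 3.01 × 10^13 = 1.07 × 10^104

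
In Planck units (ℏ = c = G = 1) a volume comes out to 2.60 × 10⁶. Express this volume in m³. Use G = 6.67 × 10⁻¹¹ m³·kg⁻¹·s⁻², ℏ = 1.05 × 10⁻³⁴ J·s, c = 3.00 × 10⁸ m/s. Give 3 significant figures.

1.09 × 10⁻⁹⁸ m³

One Planck volume: V_P = (ℏG/c³)^(3/2) = 4.18 × 10⁻¹⁰⁵ m³.
2.60 × 10⁶ × 4.18 × 10⁻¹⁰⁵ m³ = 1.09 × 10⁻⁹⁸ m³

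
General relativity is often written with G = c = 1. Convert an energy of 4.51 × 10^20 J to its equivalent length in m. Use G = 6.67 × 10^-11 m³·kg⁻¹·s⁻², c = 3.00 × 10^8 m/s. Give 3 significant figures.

Energy → length via G/c⁴.
4.51 × 10^20 J × (G/c⁴) = 3.71 × 10^-24 m

3.71 × 10^-24 m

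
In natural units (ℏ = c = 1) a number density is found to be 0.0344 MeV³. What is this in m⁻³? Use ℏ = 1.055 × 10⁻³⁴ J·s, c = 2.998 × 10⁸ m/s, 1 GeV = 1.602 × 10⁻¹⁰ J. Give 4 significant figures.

4.470 × 10³⁶ m⁻³

Number density is [L]⁻³ = [E]³/(ℏc)³.
1 GeV³ → 1/(ℏc)³ × (1 GeV in J)³ = 1.299 × 10⁴⁷ m⁻³.
Convert the energy scale: 0.0344 MeV³ = 3.44 × 10⁻¹¹ GeV³.
Result: 3.44 × 10⁻¹¹ × 1.299 × 10⁴⁷ = 4.470 × 10³⁶ m⁻³.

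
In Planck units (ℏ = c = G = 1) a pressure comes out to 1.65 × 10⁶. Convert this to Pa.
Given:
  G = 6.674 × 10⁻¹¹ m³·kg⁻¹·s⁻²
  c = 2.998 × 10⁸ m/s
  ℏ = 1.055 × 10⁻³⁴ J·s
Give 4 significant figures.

7.643 × 10¹¹⁹ Pa

One Planck pressure: p_P = c⁷/(ℏG²) = 4.632 × 10¹¹³ Pa.
1.65 × 10⁶ × 4.632 × 10¹¹³ Pa = 7.643 × 10¹¹⁹ Pa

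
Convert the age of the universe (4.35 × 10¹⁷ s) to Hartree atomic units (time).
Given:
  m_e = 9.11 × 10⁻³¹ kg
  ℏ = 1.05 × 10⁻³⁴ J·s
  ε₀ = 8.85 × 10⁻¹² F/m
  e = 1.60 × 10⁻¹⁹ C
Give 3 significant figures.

atomic unit of time: τ_au = (4πε₀)²ℏ³/(m_e e⁴) = 2.40 × 10⁻¹⁷ s.
4.35 × 10¹⁷ / 2.40 × 10⁻¹⁷ = 1.81 × 10³⁴

1.81 × 10³⁴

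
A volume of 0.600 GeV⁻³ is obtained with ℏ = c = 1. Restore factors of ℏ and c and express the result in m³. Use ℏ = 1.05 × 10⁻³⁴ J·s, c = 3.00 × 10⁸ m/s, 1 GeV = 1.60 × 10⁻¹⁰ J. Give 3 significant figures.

4.58 × 10⁻⁴⁸ m³

Volume is [L]³ = [E]⁻³·(ℏc)³.
1 GeV⁻³ → (ℏc)³ × (1 GeV in J)⁻³ = 7.63 × 10⁻⁴⁸ m³.
Result: 0.600 × 7.63 × 10⁻⁴⁸ = 4.58 × 10⁻⁴⁸ m³.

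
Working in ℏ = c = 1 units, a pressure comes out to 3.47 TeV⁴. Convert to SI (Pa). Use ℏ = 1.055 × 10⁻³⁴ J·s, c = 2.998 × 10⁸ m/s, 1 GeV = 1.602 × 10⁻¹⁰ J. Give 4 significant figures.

7.223 × 10⁴⁹ Pa

Pressure is [E]/[L]³ = [E]⁴/(ℏc)³.
1 GeV⁴ → 1/(ℏc)³ × (1 GeV in J)⁴ = 2.082 × 10³⁷ Pa.
Convert the energy scale: 3.47 TeV⁴ = 3.47 × 10¹² GeV⁴.
Result: 3.47 × 10¹² × 2.082 × 10³⁷ = 7.223 × 10⁴⁹ Pa.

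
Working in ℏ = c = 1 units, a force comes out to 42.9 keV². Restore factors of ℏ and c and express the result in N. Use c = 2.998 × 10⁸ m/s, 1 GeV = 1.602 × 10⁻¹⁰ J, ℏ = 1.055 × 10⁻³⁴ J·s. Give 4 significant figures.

Force is [E]/[L] = [E]²/(ℏc); restore (ℏc)⁻¹.
1 GeV² → 1/(ℏc) × (1 GeV in J)² = 8.114 × 10⁵ N.
Convert the energy scale: 42.9 keV² = 4.29 × 10⁻¹¹ GeV².
Result: 4.29 × 10⁻¹¹ × 8.114 × 10⁵ = 3.481 × 10⁻⁵ N.

3.481 × 10⁻⁵ N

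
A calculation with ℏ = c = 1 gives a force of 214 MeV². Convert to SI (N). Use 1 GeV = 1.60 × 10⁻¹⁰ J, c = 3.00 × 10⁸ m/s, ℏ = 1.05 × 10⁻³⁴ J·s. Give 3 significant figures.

Force is [E]/[L] = [E]²/(ℏc); restore (ℏc)⁻¹.
1 GeV² → 1/(ℏc) × (1 GeV in J)² = 8.13 × 10⁵ N.
Convert the energy scale: 214 MeV² = 2.14 × 10⁻⁴ GeV².
Result: 2.14 × 10⁻⁴ × 8.13 × 10⁵ = 174 N.

174 N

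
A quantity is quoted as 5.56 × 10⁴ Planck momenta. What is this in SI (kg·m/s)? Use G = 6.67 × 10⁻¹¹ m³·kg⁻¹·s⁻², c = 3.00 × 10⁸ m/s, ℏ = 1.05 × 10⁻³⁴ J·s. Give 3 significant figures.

3.62 × 10⁵ kg·m/s

One Planck momentum: p_P = √(ℏc³/G) = 6.52 kg·m/s.
5.56 × 10⁴ × 6.52 kg·m/s = 3.62 × 10⁵ kg·m/s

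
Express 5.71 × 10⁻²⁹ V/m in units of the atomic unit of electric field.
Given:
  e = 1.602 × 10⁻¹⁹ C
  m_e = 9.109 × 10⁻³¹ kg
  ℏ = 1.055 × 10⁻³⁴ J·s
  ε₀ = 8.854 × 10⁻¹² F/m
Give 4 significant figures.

atomic unit of electric field: E_au = E_h/(e a₀) = m_e²e⁵/((4πε₀)³ℏ⁴) = 5.131 × 10¹¹ V/m.
5.71 × 10⁻²⁹ / 5.131 × 10¹¹ = 1.113 × 10⁻⁴⁰

1.113 × 10⁻⁴⁰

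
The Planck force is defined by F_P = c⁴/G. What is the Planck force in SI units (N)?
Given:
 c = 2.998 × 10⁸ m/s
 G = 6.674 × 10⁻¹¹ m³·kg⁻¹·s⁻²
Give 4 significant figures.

F_P = c⁴/G
  = 8.078 × 10³³ / 6.674 × 10⁻¹¹
  = 1.210 × 10⁴⁴ N

1.210 × 10⁴⁴ N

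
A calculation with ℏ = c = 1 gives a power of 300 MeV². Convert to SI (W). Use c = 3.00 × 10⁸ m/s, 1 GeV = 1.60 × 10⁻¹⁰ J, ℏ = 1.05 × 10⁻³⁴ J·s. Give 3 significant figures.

Power is [E]/[T] = [E]²/ℏ.
1 GeV² → 1/ℏ × (1 GeV in J)² = 2.44 × 10¹⁴ W.
Convert the energy scale: 300 MeV² = 3.00 × 10⁻⁴ GeV².
Result: 3.00 × 10⁻⁴ × 2.44 × 10¹⁴ = 7.31 × 10¹⁰ W.

7.31 × 10¹⁰ W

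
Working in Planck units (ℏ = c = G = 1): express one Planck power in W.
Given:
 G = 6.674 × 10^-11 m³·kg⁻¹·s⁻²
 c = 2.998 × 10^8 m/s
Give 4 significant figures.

Dimensional analysis gives P_P = c⁵/G.
  = 2.422 × 10^42 / 6.674 × 10^-11
  = 3.629 × 10^52 W

3.629 × 10^52 W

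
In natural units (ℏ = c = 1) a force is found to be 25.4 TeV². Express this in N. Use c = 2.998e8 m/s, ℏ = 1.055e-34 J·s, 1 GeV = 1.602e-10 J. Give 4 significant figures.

2.061e13 N

Force is [E]/[L] = [E]²/(ℏc); restore (ℏc)⁻¹.
1 GeV² → 1/(ℏc) × (1 GeV in J)² = 8.114e5 N.
Convert the energy scale: 25.4 TeV² = 2.54e7 GeV².
Result: 2.54e7 × 8.114e5 = 2.061e13 N.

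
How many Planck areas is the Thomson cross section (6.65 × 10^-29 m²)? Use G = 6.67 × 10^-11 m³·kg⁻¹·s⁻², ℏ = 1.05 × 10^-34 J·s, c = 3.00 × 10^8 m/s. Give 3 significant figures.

2.56 × 10^41

Planck area: A_P = ℏG/c³ = 2.59 × 10^-70 m².
6.65 × 10^-29 / 2.59 × 10^-70 = 2.56 × 10^41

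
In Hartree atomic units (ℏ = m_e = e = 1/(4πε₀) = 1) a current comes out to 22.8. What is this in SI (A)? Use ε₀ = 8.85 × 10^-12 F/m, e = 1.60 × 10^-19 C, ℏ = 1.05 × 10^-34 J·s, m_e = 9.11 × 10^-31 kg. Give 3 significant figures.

One atomic unit of electric current: I_au = e E_h/ℏ = m_e e⁵/((4πε₀)²ℏ³) = 6.67 × 10^-3 A.
22.8 × 6.67 × 10^-3 A = 0.152 A

0.152 A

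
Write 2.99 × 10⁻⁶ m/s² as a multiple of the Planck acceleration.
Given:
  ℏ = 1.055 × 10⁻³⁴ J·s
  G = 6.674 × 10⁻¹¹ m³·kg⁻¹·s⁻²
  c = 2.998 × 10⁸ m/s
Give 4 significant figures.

5.377 × 10⁻⁵⁸

Planck acceleration: a_P = √(c⁷/(ℏG)) = 5.560 × 10⁵¹ m/s².
2.99 × 10⁻⁶ / 5.560 × 10⁵¹ = 5.377 × 10⁻⁵⁸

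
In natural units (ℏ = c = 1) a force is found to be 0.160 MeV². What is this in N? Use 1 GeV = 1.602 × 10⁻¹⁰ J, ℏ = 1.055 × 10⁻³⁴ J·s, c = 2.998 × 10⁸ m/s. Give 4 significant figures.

0.1298 N

Force is [E]/[L] = [E]²/(ℏc); restore (ℏc)⁻¹.
1 GeV² → 1/(ℏc) × (1 GeV in J)² = 8.114 × 10⁵ N.
Convert the energy scale: 0.160 MeV² = 1.60 × 10⁻⁷ GeV².
Result: 1.60 × 10⁻⁷ × 8.114 × 10⁵ = 0.1298 N.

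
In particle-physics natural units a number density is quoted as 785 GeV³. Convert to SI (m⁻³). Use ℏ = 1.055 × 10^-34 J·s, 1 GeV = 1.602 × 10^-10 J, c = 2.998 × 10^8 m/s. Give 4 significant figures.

1.020 × 10^50 m⁻³

Number density is [L]⁻³ = [E]³/(ℏc)³.
1 GeV³ → 1/(ℏc)³ × (1 GeV in J)³ = 1.299 × 10^47 m⁻³.
Result: 785 × 1.299 × 10^47 = 1.020 × 10^50 m⁻³.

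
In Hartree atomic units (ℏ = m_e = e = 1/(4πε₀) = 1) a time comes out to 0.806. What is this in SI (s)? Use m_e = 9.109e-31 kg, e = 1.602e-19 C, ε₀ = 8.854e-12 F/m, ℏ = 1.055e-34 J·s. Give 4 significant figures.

1.953e-17 s

One atomic unit of time: τ_au = (4πε₀)²ℏ³/(m_e e⁴) = 2.423e-17 s.
0.806 × 2.423e-17 s = 1.953e-17 s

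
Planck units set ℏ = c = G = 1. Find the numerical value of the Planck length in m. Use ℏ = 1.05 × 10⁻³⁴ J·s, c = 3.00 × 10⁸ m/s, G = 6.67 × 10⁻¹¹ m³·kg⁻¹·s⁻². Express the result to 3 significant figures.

The unique combination of the constants set to 1 with dimensions of length is ℓ_P = √(ℏG/c³).
  = √(2.59 × 10⁻⁷⁰)
  = 1.61 × 10⁻³⁵ m

1.61 × 10⁻³⁵ m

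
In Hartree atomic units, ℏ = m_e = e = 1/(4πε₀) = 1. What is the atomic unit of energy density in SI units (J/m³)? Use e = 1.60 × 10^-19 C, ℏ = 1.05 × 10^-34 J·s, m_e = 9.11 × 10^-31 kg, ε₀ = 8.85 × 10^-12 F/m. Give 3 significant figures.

Dimensional analysis gives u_au = E_h/a₀³ = m_e⁴e¹⁰/((4πε₀)⁵ℏ⁸).
E_h = 4.38 × 10^-18 J
a₀ = 5.26 × 10^-11 m
E_h/a₀³ = 3.01 × 10^13 J/m³

3.01 × 10^13 J/m³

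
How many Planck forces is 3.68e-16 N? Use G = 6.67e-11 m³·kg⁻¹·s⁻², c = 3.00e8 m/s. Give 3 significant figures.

Planck force: F_P = c⁴/G = 1.21e44 N.
3.68e-16 / 1.21e44 = 3.03e-60

3.03e-60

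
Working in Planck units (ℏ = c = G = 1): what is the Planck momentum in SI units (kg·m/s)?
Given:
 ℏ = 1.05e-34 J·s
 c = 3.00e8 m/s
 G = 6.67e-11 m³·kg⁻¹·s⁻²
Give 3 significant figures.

Dimensional analysis gives p_P = √(ℏc³/G).
  = √(42.5)
  = 6.52 kg·m/s

6.52 kg·m/s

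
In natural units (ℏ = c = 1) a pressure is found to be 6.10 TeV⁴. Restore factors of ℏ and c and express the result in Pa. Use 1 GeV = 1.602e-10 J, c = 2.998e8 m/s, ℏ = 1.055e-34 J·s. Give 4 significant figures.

1.270e50 Pa

Pressure is [E]/[L]³ = [E]⁴/(ℏc)³.
1 GeV⁴ → 1/(ℏc)³ × (1 GeV in J)⁴ = 2.082e37 Pa.
Convert the energy scale: 6.10 TeV⁴ = 6.10e12 GeV⁴.
Result: 6.10e12 × 2.082e37 = 1.270e50 Pa.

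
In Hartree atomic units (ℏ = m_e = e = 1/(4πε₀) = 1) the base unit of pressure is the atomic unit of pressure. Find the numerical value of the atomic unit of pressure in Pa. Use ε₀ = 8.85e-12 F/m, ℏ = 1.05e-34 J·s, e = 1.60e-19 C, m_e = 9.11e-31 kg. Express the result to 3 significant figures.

P_au = E_h/a₀³ = m_e⁴e¹⁰/((4πε₀)⁵ℏ⁸)
E_h = 4.38e-18 J
a₀ = 5.26e-11 m
E_h/a₀³ = 3.01e13 Pa

3.01e13 Pa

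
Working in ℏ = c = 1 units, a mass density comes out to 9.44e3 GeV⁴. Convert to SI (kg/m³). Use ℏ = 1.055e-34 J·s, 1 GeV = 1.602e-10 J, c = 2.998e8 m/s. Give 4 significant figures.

Mass density is [E]/(c²[L]³) = [E]⁴/(ℏ³c⁵).
1 GeV⁴ → 1/(ℏ³c⁵) × (1 GeV in J)⁴ = 2.316e20 kg/m³.
Result: 9.44e3 × 2.316e20 = 2.186e24 kg/m³.

2.186e24 kg/m³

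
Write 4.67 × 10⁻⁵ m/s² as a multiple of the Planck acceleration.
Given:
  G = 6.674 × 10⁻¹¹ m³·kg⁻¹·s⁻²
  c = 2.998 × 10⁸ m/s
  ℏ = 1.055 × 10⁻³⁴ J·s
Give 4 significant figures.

Planck acceleration: a_P = √(c⁷/(ℏG)) = 5.560 × 10⁵¹ m/s².
4.67 × 10⁻⁵ / 5.560 × 10⁵¹ = 8.399 × 10⁻⁵⁷

8.399 × 10⁻⁵⁷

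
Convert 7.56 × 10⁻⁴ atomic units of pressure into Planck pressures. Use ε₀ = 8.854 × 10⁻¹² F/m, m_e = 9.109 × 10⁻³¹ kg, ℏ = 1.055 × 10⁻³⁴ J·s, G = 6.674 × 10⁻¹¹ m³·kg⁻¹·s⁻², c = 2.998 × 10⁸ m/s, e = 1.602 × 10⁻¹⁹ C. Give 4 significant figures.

atomic unit of pressure: P_au = E_h/a₀³ = m_e⁴e¹⁰/((4πε₀)⁵ℏ⁸) = 2.929 × 10¹³ Pa
Planck pressure: p_P = c⁷/(ℏG²) = 4.632 × 10¹¹³ Pa
7.56 × 10⁻⁴ × 2.929 × 10¹³ / 4.632 × 10¹¹³ = 4.780 × 10⁻¹⁰⁴

4.780 × 10⁻¹⁰⁴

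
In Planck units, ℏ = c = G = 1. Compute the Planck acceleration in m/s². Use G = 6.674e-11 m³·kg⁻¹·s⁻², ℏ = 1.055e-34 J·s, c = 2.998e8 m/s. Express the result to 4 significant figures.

5.560e51 m/s²

The unique combination of the constants set to 1 with dimensions of acceleration is a_P = √(c⁷/(ℏG)).
  = √(3.092e103)
  = 5.560e51 m/s²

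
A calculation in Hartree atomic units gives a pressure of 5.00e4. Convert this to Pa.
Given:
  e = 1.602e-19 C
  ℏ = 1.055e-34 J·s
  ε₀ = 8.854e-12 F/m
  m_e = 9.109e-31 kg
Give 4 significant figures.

One atomic unit of pressure: P_au = E_h/a₀³ = m_e⁴e¹⁰/((4πε₀)⁵ℏ⁸) = 2.929e13 Pa.
5.00e4 × 2.929e13 Pa = 1.465e18 Pa

1.465e18 Pa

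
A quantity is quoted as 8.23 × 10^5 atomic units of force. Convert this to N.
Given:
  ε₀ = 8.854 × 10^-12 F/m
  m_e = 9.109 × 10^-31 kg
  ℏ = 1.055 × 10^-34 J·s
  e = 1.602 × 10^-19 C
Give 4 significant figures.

One atomic unit of force: F_au = E_h/a₀ = m_e²e⁶/((4πε₀)³ℏ⁴) = 8.220 × 10^-8 N.
8.23 × 10^5 × 8.220 × 10^-8 N = 0.06765 N

0.06765 N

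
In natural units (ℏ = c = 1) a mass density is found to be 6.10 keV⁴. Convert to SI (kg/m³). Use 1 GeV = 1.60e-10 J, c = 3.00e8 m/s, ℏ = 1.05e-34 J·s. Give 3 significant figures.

1.42e-3 kg/m³

Mass density is [E]/(c²[L]³) = [E]⁴/(ℏ³c⁵).
1 GeV⁴ → 1/(ℏ³c⁵) × (1 GeV in J)⁴ = 2.33e20 kg/m³.
Convert the energy scale: 6.10 keV⁴ = 6.10e-24 GeV⁴.
Result: 6.10e-24 × 2.33e20 = 1.42e-3 kg/m³.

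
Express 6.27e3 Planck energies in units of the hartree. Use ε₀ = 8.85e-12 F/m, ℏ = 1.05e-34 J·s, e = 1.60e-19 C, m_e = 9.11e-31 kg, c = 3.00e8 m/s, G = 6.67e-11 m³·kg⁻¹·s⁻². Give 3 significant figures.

2.80e30

Planck energy: E_P = √(ℏc⁵/G) = 1.96e9 J
hartree: E_h = m_e e⁴/(4πε₀ℏ)² = 4.38e-18 J
6.27e3 × 1.96e9 / 4.38e-18 = 2.80e30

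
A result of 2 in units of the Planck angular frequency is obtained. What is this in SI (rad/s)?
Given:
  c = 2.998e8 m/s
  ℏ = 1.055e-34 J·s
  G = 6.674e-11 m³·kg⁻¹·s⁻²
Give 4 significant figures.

3.709e43 rad/s

One Planck angular frequency: ω_P = √(c⁵/(ℏG)) = 1.855e43 rad/s.
2 × 1.855e43 rad/s = 3.709e43 rad/s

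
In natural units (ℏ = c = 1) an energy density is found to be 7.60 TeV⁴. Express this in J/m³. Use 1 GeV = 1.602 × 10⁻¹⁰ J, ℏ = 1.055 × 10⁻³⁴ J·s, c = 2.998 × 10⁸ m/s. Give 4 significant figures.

[E]/[L]³ = [E]⁴/(ℏc)³; restore (ℏc)⁻³.
1 GeV⁴ → 1/(ℏc)³ × (1 GeV in J)⁴ = 2.082 × 10³⁷ J/m³.
Convert the energy scale: 7.60 TeV⁴ = 7.60 × 10¹² GeV⁴.
Result: 7.60 × 10¹² × 2.082 × 10³⁷ = 1.582 × 10⁵⁰ J/m³.

1.582 × 10⁵⁰ J/m³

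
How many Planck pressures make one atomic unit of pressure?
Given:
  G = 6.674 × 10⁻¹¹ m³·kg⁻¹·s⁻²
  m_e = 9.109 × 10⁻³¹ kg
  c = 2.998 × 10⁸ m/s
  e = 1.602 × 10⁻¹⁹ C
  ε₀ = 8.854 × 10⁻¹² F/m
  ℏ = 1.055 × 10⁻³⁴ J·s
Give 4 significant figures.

atomic unit of pressure: P_au = E_h/a₀³ = m_e⁴e¹⁰/((4πε₀)⁵ℏ⁸) = 2.929 × 10¹³ Pa
Planck pressure: p_P = c⁷/(ℏG²) = 4.632 × 10¹¹³ Pa
ratio = 2.929 × 10¹³ / 4.632 × 10¹¹³ = 6.323 × 10⁻¹⁰¹

6.323 × 10⁻¹⁰¹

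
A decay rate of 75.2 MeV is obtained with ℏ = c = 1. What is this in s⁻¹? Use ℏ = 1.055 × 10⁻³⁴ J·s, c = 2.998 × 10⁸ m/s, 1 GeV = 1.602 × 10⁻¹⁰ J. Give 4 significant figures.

1.142 × 10²³ s⁻¹

A rate is [E]/ℏ; divide by ℏ.
1 GeV → 1/ℏ × (1 GeV in J) = 1.518 × 10²⁴ s⁻¹.
Convert the energy scale: 75.2 MeV = 0.0752 GeV.
Result: 0.0752 × 1.518 × 10²⁴ = 1.142 × 10²³ s⁻¹.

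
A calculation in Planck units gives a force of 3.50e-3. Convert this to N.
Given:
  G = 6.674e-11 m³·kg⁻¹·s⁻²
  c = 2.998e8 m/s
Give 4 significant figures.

One Planck force: F_P = c⁴/G = 1.210e44 N.
3.50e-3 × 1.210e44 N = 4.237e41 N

4.237e41 N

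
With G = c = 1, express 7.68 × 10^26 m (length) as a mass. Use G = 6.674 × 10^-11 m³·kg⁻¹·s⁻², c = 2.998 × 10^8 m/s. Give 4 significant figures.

1.034 × 10^54 kg

Length → mass via c²/G.
7.68 × 10^26 m × (c²/G) = 1.034 × 10^54 kg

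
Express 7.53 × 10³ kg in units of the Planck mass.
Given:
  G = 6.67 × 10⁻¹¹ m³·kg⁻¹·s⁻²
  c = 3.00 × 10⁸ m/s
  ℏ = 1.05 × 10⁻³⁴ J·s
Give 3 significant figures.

3.46 × 10¹¹

Planck mass: m_P = √(ℏc/G) = 2.17 × 10⁻⁸ kg.
7.53 × 10³ / 2.17 × 10⁻⁸ = 3.46 × 10¹¹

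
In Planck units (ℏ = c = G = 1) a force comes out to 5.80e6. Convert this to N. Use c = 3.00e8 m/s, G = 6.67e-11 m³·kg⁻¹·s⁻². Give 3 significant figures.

One Planck force: F_P = c⁴/G = 1.21e44 N.
5.80e6 × 1.21e44 N = 7.04e50 N

7.04e50 N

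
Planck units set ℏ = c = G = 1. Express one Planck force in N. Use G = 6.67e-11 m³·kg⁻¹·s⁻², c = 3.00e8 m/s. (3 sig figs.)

Dimensional analysis gives F_P = c⁴/G.
  = 8.10e33 / 6.67e-11
  = 1.21e44 N

1.21e44 N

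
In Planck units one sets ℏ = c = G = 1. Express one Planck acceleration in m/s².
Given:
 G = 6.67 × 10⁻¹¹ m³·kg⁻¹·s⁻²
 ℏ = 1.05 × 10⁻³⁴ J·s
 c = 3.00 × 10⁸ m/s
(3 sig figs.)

5.59 × 10⁵¹ m/s²

a_P = √(c⁷/(ℏG))
  = √(3.12 × 10¹⁰³)
  = 5.59 × 10⁵¹ m/s²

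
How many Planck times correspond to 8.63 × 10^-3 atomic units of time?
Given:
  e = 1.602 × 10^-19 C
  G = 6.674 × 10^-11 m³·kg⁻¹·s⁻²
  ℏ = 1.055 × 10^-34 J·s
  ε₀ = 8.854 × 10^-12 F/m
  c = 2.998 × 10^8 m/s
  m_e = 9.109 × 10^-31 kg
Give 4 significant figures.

3.878 × 10^24

atomic unit of time: τ_au = (4πε₀)²ℏ³/(m_e e⁴) = 2.423 × 10^-17 s
Planck time: t_P = √(ℏG/c⁵) = 5.392 × 10^-44 s
8.63 × 10^-3 × 2.423 × 10^-17 / 5.392 × 10^-44 = 3.878 × 10^24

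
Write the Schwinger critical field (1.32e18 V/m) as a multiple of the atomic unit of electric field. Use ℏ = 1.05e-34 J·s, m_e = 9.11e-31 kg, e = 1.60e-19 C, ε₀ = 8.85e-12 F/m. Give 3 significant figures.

atomic unit of electric field: E_au = E_h/(e a₀) = m_e²e⁵/((4πε₀)³ℏ⁴) = 5.20e11 V/m.
1.32e18 / 5.20e11 = 2.54e6

2.54e6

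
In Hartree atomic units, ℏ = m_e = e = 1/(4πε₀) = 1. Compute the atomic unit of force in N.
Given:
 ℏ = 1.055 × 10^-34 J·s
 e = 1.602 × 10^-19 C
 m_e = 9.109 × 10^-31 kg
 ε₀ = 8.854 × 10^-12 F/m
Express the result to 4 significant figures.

8.220 × 10^-8 N

The unique combination of the constants set to 1 with dimensions of force is F_au = E_h/a₀ = m_e²e⁶/((4πε₀)³ℏ⁴).
E_h = 4.354 × 10^-18 J
a₀ = 5.297 × 10^-11 m
E_h/a₀ = 8.220 × 10^-8 N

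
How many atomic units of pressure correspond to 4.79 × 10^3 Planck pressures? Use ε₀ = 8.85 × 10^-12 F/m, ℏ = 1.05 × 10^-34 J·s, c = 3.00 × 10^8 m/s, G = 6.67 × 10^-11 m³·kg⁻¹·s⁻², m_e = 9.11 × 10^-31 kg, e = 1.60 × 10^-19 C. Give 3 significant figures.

Planck pressure: p_P = c⁷/(ℏG²) = 4.68 × 10^113 Pa
atomic unit of pressure: P_au = E_h/a₀³ = m_e⁴e¹⁰/((4πε₀)⁵ℏ⁸) = 3.01 × 10^13 Pa
4.79 × 10^3 × 4.68 × 10^113 / 3.01 × 10^13 = 7.44 × 10^103

7.44 × 10^103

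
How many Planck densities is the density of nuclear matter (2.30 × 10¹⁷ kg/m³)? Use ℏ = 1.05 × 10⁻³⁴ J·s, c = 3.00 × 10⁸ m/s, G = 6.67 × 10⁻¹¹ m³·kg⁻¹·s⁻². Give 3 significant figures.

Planck density: ρ_P = c⁵/(ℏG²) = 5.20 × 10⁹⁶ kg/m³.
2.30 × 10¹⁷ / 5.20 × 10⁹⁶ = 4.42 × 10⁻⁸⁰

4.42 × 10⁻⁸⁰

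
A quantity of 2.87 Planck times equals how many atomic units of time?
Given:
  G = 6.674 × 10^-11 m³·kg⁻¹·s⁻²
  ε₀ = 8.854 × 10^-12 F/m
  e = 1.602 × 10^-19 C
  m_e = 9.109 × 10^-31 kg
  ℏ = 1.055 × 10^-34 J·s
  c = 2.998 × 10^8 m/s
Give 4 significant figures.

Planck time: t_P = √(ℏG/c⁵) = 5.392 × 10^-44 s
atomic unit of time: τ_au = (4πε₀)²ℏ³/(m_e e⁴) = 2.423 × 10^-17 s
2.87 × 5.392 × 10^-44 / 2.423 × 10^-17 = 6.387 × 10^-27

6.387 × 10^-27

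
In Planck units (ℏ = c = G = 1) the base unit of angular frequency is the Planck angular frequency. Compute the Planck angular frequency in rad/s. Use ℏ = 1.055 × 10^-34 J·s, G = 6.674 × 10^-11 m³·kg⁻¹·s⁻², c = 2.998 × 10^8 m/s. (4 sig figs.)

1.855 × 10^43 rad/s

ω_P = √(c⁵/(ℏG))
  = √(3.440 × 10^86)
  = 1.855 × 10^43 rad/s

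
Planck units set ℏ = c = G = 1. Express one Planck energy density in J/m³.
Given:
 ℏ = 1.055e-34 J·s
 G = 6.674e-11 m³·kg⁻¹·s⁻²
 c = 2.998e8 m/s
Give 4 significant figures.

Dimensional analysis gives u_P = c⁷/(ℏG²).
  = 2.177e59 / 4.699e-55
  = 4.632e113 J/m³

4.632e113 J/m³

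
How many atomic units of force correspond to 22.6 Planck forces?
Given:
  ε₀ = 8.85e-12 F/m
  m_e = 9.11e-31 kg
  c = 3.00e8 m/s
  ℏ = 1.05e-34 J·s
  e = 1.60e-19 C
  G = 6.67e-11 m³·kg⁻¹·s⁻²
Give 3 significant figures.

Planck force: F_P = c⁴/G = 1.21e44 N
atomic unit of force: F_au = E_h/a₀ = m_e²e⁶/((4πε₀)³ℏ⁴) = 8.33e-8 N
22.6 × 1.21e44 / 8.33e-8 = 3.30e52

3.30e52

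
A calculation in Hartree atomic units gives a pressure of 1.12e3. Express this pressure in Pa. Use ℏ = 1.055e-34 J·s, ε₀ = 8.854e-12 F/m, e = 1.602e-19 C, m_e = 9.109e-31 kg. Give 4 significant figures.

3.281e16 Pa

One atomic unit of pressure: P_au = E_h/a₀³ = m_e⁴e¹⁰/((4πε₀)⁵ℏ⁸) = 2.929e13 Pa.
1.12e3 × 2.929e13 Pa = 3.281e16 Pa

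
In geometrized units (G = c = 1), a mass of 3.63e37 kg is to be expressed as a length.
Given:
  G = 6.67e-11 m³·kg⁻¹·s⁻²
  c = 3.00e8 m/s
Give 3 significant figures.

2.69e10 m

In G = c = 1 units mass has dimensions of length; the conversion factor is G/c².
3.63e37 kg × (G/c²) = 2.69e10 m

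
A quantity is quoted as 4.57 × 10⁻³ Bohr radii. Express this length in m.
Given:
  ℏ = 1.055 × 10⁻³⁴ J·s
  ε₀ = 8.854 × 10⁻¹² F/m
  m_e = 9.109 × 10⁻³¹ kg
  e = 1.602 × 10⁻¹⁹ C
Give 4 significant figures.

2.421 × 10⁻¹³ m

One Bohr radius: a₀ = 4πε₀ℏ²/(m_e e²) = 5.297 × 10⁻¹¹ m.
4.57 × 10⁻³ × 5.297 × 10⁻¹¹ m = 2.421 × 10⁻¹³ m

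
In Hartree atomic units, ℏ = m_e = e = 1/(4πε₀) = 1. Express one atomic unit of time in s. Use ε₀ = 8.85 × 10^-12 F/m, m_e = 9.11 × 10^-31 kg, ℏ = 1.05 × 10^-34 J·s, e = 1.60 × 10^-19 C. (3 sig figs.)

Dimensional analysis gives τ_au = (4πε₀)²ℏ³/(m_e e⁴).
E_h = 4.38 × 10^-18 J
ℏ/E_h = 2.40 × 10^-17 s

2.40 × 10^-17 s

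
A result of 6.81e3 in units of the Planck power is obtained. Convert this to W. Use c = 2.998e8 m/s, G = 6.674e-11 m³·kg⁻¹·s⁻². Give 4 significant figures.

One Planck power: P_P = c⁵/G = 3.629e52 W.
6.81e3 × 3.629e52 W = 2.471e56 W

2.471e56 W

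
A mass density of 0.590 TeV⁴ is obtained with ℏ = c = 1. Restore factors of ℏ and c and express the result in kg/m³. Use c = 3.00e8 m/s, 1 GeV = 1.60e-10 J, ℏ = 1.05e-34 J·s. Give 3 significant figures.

1.37e32 kg/m³

Mass density is [E]/(c²[L]³) = [E]⁴/(ℏ³c⁵).
1 GeV⁴ → 1/(ℏ³c⁵) × (1 GeV in J)⁴ = 2.33e20 kg/m³.
Convert the energy scale: 0.590 TeV⁴ = 5.90e11 GeV⁴.
Result: 5.90e11 × 2.33e20 = 1.37e32 kg/m³.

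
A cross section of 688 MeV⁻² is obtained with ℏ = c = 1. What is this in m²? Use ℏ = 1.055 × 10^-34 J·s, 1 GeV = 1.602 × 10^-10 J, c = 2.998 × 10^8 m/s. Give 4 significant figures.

2.682 × 10^-23 m²

Area is [L]² = [E]⁻²·(ℏc)²; restore (ℏc)².
1 GeV⁻² → (ℏc)² × (1 GeV in J)⁻² = 3.898 × 10^-32 m².
Convert the energy scale: 688 MeV⁻² = 6.88 × 10^8 GeV⁻².
Result: 6.88 × 10^8 × 3.898 × 10^-32 = 2.682 × 10^-23 m².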